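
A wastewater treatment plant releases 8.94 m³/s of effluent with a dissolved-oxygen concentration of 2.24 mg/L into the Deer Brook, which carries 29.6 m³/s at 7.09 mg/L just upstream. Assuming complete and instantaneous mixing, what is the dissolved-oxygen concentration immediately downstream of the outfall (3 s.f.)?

5.96 mg/L

Flow-weighted mixing: C = (Q_r C_r + Q_w C_w)/(Q_r + Q_w)
= (29.6×7.09 + 8.94×2.24)/(29.6 + 8.94) = 229.9/38.54 = 5.965 mg/L.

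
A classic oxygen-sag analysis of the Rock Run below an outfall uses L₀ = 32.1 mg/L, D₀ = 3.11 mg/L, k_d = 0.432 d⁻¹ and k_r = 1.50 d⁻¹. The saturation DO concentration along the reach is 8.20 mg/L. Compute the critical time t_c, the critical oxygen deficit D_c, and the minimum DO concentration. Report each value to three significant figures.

t_c ≈ 0.909 d; D_c ≈ 6.24 mg/L; min DO ≈ 1.96 mg/L

At the critical point dD/dt = 0, so k_d L₀ e^(−k_d t) = k_r D. Substituting D(t) from the Streeter–Phelps equation and solving for t gives
t_c = ln[(k_r/k_d)(1 − D₀(k_r−k_d)/(k_d L₀))] / (k_r−k_d).
Here k_r−k_d = 1.068 d⁻¹ and 1 − D₀(k_r−k_d)/(k_d L₀) = 1 − 3.11×1.068/(0.432×32.1) = 0.7605, so
t_c = ln(3.472 × 0.7605) / 1.068 = 0.9710 / 1.068 = 0.9092 d.
L(t_c) = L₀ e^(−k_d t_c) = 32.1 × 0.6752 = 21.67 mg/L, and at the critical point k_r D_c = k_d L, so D_c = (0.432/1.50) × 21.67 = 6.242 mg/L.
Minimum DO = C_s − D_c = 8.20 − 6.242 = 1.958 mg/L.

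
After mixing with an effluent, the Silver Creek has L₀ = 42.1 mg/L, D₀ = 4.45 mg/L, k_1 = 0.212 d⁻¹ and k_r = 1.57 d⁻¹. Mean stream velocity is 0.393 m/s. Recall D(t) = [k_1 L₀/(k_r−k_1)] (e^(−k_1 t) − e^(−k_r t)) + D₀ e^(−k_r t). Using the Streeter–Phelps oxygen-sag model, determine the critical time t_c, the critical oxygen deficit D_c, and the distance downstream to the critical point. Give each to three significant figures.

t_c = [1/(k_r−k_1)] ln[(k_r/k_1)(1 − D₀(k_r−k_1)/(k_1 L₀))]
= [1/(1.57−0.212)] ln[(1.57/0.212)(1 − 4.45×1.358/(0.212×42.1))]
= (1/1.358) ln[7.406 × 0.3229] = 0.7364 × ln(2.391) = 0.7364 × 0.8719 = 0.6420 d.
L(t_c) = L₀ e^(−k_1 t_c) = 42.1 × 0.8727 = 36.74 mg/L, and at the critical point k_r D_c = k_1 L, so D_c = (0.212/1.57) × 36.74 = 4.961 mg/L.
x_c = v t_c = 0.393 m/s × 0.6420 d × 86400 s/d = 21800 m ≈ 21.8 km.

t_c ≈ 0.642 d; D_c ≈ 4.96 mg/L; x_c ≈ 21.8 km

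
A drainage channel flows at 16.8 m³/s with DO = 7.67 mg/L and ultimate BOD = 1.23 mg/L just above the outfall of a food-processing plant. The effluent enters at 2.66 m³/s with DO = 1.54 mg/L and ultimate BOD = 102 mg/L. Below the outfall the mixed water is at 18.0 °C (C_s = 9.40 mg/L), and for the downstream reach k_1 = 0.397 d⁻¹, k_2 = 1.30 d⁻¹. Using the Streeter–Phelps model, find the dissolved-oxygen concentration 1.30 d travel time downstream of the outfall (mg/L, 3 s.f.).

Mixed DO = (16.8×7.67 + 2.66×1.54)/(16.8+2.66) = 133.0/19.46 = 6.832 mg/L.
Mixed L₀ = (16.8×1.23 + 2.66×102)/(19.46) = 292.0/19.46 = 15.00 mg/L.
Initial deficit D₀ = C_s − DO₀ = 9.40 − 6.832 = 2.568 mg/L.
D(1.30) = [0.397×15.00/(1.30−0.397)](e^(−0.397×1.30) − e^(−1.30×1.30)) + 2.568 e^(−1.30×1.30)
= 6.597 × (0.5968 − 0.1845) + 2.568 × 0.1845 = 3.194 mg/L.
DO = 9.40 − 3.194 = 6.206 mg/L.

DO ≈ 6.21 mg/L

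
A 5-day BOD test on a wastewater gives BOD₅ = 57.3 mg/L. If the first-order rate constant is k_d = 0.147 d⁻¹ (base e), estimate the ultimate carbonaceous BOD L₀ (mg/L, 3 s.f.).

BOD₅ = L₀(1 − e^(−5k_d)) ⇒ L₀ = BOD₅ / (1 − e^(−5×0.147))
= 57.3 / (1 − 0.4795) = 57.3 / 0.5205 = 110.1 mg/L.

L₀ ≈ 110 mg/L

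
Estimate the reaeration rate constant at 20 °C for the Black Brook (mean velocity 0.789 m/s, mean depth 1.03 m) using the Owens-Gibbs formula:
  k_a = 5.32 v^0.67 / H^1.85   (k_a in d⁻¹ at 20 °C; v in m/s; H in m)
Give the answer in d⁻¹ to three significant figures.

k_a ≈ 4.30 d⁻¹

k_a = 5.32 × 0.789^0.67 / 1.03^1.85 = 5.32 × 0.8532 / 1.056 = 4.297 d⁻¹.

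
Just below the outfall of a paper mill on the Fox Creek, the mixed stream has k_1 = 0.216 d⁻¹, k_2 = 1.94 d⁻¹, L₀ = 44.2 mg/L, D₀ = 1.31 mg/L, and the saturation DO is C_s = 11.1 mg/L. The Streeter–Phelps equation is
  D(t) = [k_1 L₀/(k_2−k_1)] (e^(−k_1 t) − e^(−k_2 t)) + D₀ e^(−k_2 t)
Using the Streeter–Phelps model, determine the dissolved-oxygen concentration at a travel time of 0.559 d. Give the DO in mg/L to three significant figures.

k_1 L₀/(k_2−k_1) = 0.216×44.2/(1.94−0.216) = 9.547/1.724 = 5.538 mg/L.
e^(−k_1 t) = e^(−0.216×0.5590) = 0.8863; e^(−k_2 t) = e^(−1.94×0.5590) = 0.3381.
D = 5.538 × (0.8863 − 0.3381) + 1.31 × 0.3381 = 3.036 + 0.4429 = 3.479 mg/L.
DO = C_s − D = 11.1 − 3.479 = 7.621 mg/L.

DO ≈ 7.62 mg/L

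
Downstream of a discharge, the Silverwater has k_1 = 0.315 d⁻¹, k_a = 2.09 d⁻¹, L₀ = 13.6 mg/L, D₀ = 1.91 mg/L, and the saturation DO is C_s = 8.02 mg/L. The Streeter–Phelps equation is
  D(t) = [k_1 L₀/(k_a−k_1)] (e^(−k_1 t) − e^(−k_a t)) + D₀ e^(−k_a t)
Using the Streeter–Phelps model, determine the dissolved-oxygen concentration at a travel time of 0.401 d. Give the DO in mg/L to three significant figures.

DO ≈ 6.11 mg/L

k_1 L₀/(k_a−k_1) = 0.315×13.6/(2.09−0.315) = 4.284/1.775 = 2.414 mg/L.
e^(−k_1 t) = e^(−0.315×0.4010) = 0.8813; e^(−k_a t) = e^(−2.09×0.4010) = 0.4325.
D = 2.414 × (0.8813 − 0.4325) + 1.91 × 0.4325 = 1.083 + 0.8261 = 1.909 mg/L.
DO = C_s − D = 8.02 − 1.909 = 6.111 mg/L.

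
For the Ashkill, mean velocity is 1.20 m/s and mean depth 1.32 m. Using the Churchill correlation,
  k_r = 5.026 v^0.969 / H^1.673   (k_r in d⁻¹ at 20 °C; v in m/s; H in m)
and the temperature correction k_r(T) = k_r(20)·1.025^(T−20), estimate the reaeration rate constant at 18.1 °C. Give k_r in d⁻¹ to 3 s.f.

k_r ≈ 3.60 d⁻¹

k_r(20) = 5.026 × 1.20^0.969 / 1.32^1.673 = 5.026 × 1.193 / 1.591 = 3.769 d⁻¹.
k_r(18.1) = 3.769 × 1.025^(18.1−20) = 3.769 × 0.9542 = 3.596 d⁻¹.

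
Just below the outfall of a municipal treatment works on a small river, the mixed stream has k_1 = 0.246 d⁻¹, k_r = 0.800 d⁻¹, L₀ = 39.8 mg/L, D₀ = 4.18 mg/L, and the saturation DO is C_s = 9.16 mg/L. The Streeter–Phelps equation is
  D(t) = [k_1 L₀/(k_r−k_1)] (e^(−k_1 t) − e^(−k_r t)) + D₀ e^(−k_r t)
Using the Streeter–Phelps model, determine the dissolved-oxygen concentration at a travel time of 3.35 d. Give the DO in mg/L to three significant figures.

k_1 L₀/(k_r−k_1) = 0.246×39.8/(0.800−0.246) = 9.791/0.5540 = 17.67 mg/L.
e^(−k_1 t) = e^(−0.246×3.350) = 0.4386; e^(−k_r t) = e^(−0.800×3.350) = 0.06856.
D = 17.67 × (0.4386 − 0.06856) + 4.18 × 0.06856 = 6.540 + 0.2866 = 6.827 mg/L.
DO = C_s − D = 9.16 − 6.827 = 2.333 mg/L.

DO ≈ 2.33 mg/L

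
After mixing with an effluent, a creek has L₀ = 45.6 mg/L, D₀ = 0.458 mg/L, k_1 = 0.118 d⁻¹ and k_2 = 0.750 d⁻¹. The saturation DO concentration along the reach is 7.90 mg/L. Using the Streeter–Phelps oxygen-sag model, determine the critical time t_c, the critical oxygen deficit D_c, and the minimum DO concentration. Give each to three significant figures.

t_c = [1/(k_2−k_1)] ln[(k_2/k_1)(1 − D₀(k_2−k_1)/(k_1 L₀))]
= [1/(0.750−0.118)] ln[(0.750/0.118)(1 − 0.458×0.6320/(0.118×45.6))]
= (1/0.6320) ln[6.356 × 0.9462] = 1.582 × ln(6.014) = 1.582 × 1.794 = 2.839 d.
L(t_c) = L₀ e^(−k_1 t_c) = 45.6 × 0.7154 = 32.62 mg/L, and at the critical point k_2 D_c = k_1 L, so D_c = (0.118/0.750) × 32.62 = 5.132 mg/L.
Minimum DO = C_s − D_c = 7.90 − 5.132 = 2.768 mg/L.

t_c ≈ 2.84 d; D_c ≈ 5.13 mg/L; min DO ≈ 2.77 mg/L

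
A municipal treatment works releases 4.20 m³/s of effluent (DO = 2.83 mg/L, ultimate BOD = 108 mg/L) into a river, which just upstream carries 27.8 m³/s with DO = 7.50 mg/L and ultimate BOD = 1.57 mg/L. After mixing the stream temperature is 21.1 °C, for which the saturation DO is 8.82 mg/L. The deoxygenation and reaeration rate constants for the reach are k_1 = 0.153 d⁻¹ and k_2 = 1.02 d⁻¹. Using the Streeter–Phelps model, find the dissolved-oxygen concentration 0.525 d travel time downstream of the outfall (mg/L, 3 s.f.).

DO ≈ 6.76 mg/L

Mixed DO = (27.8×7.50 + 4.20×2.83)/(27.8+4.20) = 220.4/32.00 = 6.887 mg/L.
Mixed L₀ = (27.8×1.57 + 4.20×108)/(32.00) = 497.2/32.00 = 15.54 mg/L.
Initial deficit D₀ = C_s − DO₀ = 8.82 − 6.887 = 1.933 mg/L.
D(0.525) = [0.153×15.54/(1.02−0.153)](e^(−0.153×0.525) − e^(−1.02×0.525)) + 1.933 e^(−1.02×0.525)
= 2.742 × (0.9228 − 0.5854) + 1.933 × 0.5854 = 2.057 mg/L.
DO = 8.82 − 2.057 = 6.763 mg/L.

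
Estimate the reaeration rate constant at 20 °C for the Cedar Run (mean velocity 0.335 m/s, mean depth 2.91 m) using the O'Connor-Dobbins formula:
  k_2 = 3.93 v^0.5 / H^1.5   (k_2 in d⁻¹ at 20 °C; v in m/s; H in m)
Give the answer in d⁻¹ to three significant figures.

k_2 = 3.93 × 0.335^0.5 / 2.91^1.5 = 3.93 × 0.5788 / 4.964 = 0.4582 d⁻¹.

k_2 ≈ 0.458 d⁻¹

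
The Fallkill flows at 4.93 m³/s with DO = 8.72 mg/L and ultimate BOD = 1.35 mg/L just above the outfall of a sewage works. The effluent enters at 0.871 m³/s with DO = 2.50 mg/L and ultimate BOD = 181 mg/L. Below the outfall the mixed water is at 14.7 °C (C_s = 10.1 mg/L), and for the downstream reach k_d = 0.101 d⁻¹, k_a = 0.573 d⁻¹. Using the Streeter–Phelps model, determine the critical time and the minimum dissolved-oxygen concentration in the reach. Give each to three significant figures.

Mixed DO = (4.93×8.72 + 0.871×2.50)/(4.93+0.871) = 45.17/5.801 = 7.786 mg/L.
Mixed L₀ = (4.93×1.35 + 0.871×181)/(5.801) = 164.3/5.801 = 28.32 mg/L.
Initial deficit D₀ = C_s − DO₀ = 10.1 − 7.786 = 2.314 mg/L.
t_c = (1/0.4720) ln[(0.573/0.101)(1 − 2.314×0.4720/(0.101×28.32))] = 2.119 × ln(3.507) = 2.659 d.
D_c = (0.101/0.573) × 28.32 × e^(−0.101×2.659) = 0.1763 × 28.32 × 0.7645 = 3.817 mg/L.
Minimum DO = 10.1 − 3.817 = 6.283 mg/L.

t_c ≈ 2.66 d; minimum DO ≈ 6.28 mg/L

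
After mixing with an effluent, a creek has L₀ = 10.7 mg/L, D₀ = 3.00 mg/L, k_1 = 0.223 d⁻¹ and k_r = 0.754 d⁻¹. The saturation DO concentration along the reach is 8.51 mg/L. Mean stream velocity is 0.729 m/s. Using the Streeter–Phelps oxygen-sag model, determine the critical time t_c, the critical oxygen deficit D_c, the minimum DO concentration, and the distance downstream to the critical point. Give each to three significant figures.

t_c ≈ 0.220 d; D_c ≈ 3.01 mg/L; min DO ≈ 5.50 mg/L; x_c ≈ 13.8 km

With k_r/k_1 = 3.381 and 1 − D₀(k_r−k_1)/(k_1 L₀) = 0.3324,
t_c = ln(3.381 × 0.3324) / (0.754 − 0.223) = ln(1.124) / 0.5310 = 0.1168/0.5310 = 0.2199 d.
L(t_c) = L₀ e^(−k_1 t_c) = 10.7 × 0.9522 = 10.19 mg/L, and at the critical point k_r D_c = k_1 L, so D_c = (0.223/0.754) × 10.19 = 3.013 mg/L.
Minimum DO = C_s − D_c = 8.51 − 3.013 = 5.497 mg/L.
x_c = v t_c = 0.729 m/s × 0.2199 d × 86400 s/d = 13850 m ≈ 13.8 km.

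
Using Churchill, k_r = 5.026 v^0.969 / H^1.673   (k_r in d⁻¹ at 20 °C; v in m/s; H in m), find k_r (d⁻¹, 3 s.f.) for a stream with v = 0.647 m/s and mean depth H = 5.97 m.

k_r ≈ 0.166 d⁻¹

k_r = 5.026 × 0.647^0.969 / 5.97^1.673 = 5.026 × 0.6558 / 19.87 = 0.1659 d⁻¹.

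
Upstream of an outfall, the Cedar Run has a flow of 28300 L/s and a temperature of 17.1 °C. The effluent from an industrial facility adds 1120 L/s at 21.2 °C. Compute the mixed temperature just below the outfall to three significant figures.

Flow-weighted mixing: C = (Q_r C_r + Q_w C_w)/(Q_r + Q_w)
= (28300×17.1 + 1120×21.2)/(28300 + 1120) = 507700/29420 = 17.26 °C.

17.3 °C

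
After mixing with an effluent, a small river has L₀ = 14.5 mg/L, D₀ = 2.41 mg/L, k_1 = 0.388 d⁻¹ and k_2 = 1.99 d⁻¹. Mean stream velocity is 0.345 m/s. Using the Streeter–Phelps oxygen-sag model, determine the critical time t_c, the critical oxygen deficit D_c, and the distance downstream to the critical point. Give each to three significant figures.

t_c = [1/(k_2−k_1)] ln[(k_2/k_1)(1 − D₀(k_2−k_1)/(k_1 L₀))]
= [1/(1.99−0.388)] ln[(1.99/0.388)(1 − 2.41×1.602/(0.388×14.5))]
= (1/1.602) ln[5.129 × 0.3138] = 0.6242 × ln(1.609) = 0.6242 × 0.4757 = 0.2970 d.
D_c = (k_1/k_2) L₀ e^(−k_1 t_c) = (0.388/1.99) × 14.5 × e^(−0.388×0.2970) = 0.1950 × 14.5 × 0.8912 = 2.519 mg/L.
x_c = v t_c = 0.345 m/s × 0.2970 d × 86400 s/d = 8852 m ≈ 8.85 km.

t_c ≈ 0.297 d; D_c ≈ 2.52 mg/L; x_c ≈ 8.85 km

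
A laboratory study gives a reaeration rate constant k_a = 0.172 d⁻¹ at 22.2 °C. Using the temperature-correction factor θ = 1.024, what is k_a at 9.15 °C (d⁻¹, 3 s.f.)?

k_a(T₂) = k_a(T₁) · θ^(T₂−T₁) = 0.172 × 1.024^(9.15−22.2)
= 0.172 × 1.024^-13.0 = 0.172 × 0.7338 = 0.1262 d⁻¹.

k_a ≈ 0.126 d⁻¹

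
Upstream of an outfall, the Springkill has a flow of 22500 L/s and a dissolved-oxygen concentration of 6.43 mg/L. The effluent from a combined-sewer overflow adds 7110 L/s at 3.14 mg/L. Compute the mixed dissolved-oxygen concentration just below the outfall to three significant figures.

Flow-weighted mixing: C = (Q_r C_r + Q_w C_w)/(Q_r + Q_w)
= (22500×6.43 + 7110×3.14)/(22500 + 7110) = 167000/29610 = 5.640 mg/L.

5.64 mg/L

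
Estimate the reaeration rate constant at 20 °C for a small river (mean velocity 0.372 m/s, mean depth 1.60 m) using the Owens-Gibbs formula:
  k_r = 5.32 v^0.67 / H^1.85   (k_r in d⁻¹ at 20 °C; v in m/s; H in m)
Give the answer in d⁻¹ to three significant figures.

k_r ≈ 1.15 d⁻¹

k_r = 5.32 × 0.372^0.67 / 1.60^1.85 = 5.32 × 0.5155 / 2.386 = 1.150 d⁻¹.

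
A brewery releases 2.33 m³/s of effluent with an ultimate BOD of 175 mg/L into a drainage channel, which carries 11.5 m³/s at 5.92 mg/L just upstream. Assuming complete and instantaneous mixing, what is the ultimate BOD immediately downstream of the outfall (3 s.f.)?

34.4 mg/L

Flow-weighted mixing: C = (Q_r C_r + Q_w C_w)/(Q_r + Q_w)
= (11.5×5.92 + 2.33×175)/(11.5 + 2.33) = 475.8/13.83 = 34.41 mg/L.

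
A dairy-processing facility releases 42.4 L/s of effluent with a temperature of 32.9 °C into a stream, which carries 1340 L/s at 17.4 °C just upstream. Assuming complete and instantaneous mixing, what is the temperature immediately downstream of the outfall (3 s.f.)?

Flow-weighted mixing: C = (Q_r C_r + Q_w C_w)/(Q_r + Q_w)
= (1340×17.4 + 42.4×32.9)/(1340 + 42.4) = 24710/1382 = 17.88 °C.

17.9 °C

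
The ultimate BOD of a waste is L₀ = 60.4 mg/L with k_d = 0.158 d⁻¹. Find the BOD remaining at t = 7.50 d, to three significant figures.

L ≈ 18.5 mg/L

L_t = L₀ e^(−k_d t) = 60.4 × e^(−0.158×7.50) = 60.4 × 0.3057 = 18.47 mg/L.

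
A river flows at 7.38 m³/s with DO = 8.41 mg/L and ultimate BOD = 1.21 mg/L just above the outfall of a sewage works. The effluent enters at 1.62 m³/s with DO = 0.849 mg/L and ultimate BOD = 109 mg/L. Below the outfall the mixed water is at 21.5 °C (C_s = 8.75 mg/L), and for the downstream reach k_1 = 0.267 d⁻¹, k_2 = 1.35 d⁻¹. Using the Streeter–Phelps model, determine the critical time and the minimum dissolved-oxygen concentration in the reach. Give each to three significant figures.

Mixed DO = (7.38×8.41 + 1.62×0.849)/(7.38+1.62) = 63.44/9.000 = 7.049 mg/L.
Mixed L₀ = (7.38×1.21 + 1.62×109)/(9.000) = 185.5/9.000 = 20.61 mg/L.
Initial deficit D₀ = C_s − DO₀ = 8.75 − 7.049 = 1.701 mg/L.
t_c = (1/1.083) ln[(1.35/0.267)(1 − 1.701×1.083/(0.267×20.61))] = 0.9234 × ln(3.364) = 1.120 d.
D_c = (0.267/1.35) × 20.61 × e^(−0.267×1.120) = 0.1978 × 20.61 × 0.7415 = 3.023 mg/L.
Minimum DO = 8.75 − 3.023 = 5.727 mg/L.

t_c ≈ 1.12 d; minimum DO ≈ 5.73 mg/L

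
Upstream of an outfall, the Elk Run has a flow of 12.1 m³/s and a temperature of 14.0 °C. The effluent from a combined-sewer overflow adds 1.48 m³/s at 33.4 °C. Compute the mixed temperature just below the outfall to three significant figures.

Flow-weighted mixing: C = (Q_r C_r + Q_w C_w)/(Q_r + Q_w)
= (12.1×14.0 + 1.48×33.4)/(12.1 + 1.48) = 218.8/13.58 = 16.11 °C.

16.1 °C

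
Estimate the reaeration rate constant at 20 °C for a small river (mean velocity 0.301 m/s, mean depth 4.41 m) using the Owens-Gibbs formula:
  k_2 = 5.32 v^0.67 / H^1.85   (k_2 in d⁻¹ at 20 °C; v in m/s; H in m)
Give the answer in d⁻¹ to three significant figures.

k_2 = 5.32 × 0.301^0.67 / 4.41^1.85 = 5.32 × 0.4473 / 15.57 = 0.1529 d⁻¹.

k_2 ≈ 0.153 d⁻¹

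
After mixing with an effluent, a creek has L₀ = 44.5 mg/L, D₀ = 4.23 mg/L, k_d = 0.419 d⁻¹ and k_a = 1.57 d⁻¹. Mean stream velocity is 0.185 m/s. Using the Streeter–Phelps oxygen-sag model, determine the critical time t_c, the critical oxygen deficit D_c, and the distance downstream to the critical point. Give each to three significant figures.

t_c ≈ 0.885 d; D_c ≈ 8.20 mg/L; x_c ≈ 14.1 km

With k_a/k_d = 3.747 and 1 − D₀(k_a−k_d)/(k_d L₀) = 0.7389,
t_c = ln(3.747 × 0.7389) / (1.57 − 0.419) = ln(2.769) / 1.151 = 1.018/1.151 = 0.8847 d.
L(t_c) = L₀ e^(−k_d t_c) = 44.5 × 0.6902 = 30.72 mg/L, and at the critical point k_a D_c = k_d L, so D_c = (0.419/1.57) × 30.72 = 8.197 mg/L.
x_c = v t_c = 0.185 m/s × 0.8847 d × 86400 s/d = 14140 m ≈ 14.1 km.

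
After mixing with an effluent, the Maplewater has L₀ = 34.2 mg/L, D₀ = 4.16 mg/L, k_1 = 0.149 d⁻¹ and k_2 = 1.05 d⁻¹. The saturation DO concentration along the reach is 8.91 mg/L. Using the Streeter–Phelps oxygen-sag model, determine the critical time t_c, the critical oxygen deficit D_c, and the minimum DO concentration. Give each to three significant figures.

t_c ≈ 0.691 d; D_c ≈ 4.38 mg/L; min DO ≈ 4.53 mg/L

At the critical point dD/dt = 0, so k_1 L₀ e^(−k_1 t) = k_2 D. Substituting D(t) from the Streeter–Phelps equation and solving for t gives
t_c = ln[(k_2/k_1)(1 − D₀(k_2−k_1)/(k_1 L₀))] / (k_2−k_1).
Here k_2−k_1 = 0.9010 d⁻¹ and 1 − D₀(k_2−k_1)/(k_1 L₀) = 1 − 4.16×0.9010/(0.149×34.2) = 0.2645, so
t_c = ln(7.047 × 0.2645) / 0.9010 = 0.6225 / 0.9010 = 0.6909 d.
L(t_c) = L₀ e^(−k_1 t_c) = 34.2 × 0.9022 = 30.85 mg/L, and at the critical point k_2 D_c = k_1 L, so D_c = (0.149/1.05) × 30.85 = 4.378 mg/L.
Minimum DO = C_s − D_c = 8.91 − 4.378 = 4.532 mg/L.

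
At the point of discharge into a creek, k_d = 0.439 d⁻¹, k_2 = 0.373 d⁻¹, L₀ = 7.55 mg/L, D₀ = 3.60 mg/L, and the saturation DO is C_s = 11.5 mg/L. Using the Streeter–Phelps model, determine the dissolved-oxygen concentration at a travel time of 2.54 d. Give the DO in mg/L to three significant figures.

k_d L₀/(k_2−k_d) = 0.439×7.55/(0.373−0.439) = 3.314/-0.06600 = -50.22 mg/L.
e^(−k_d t) = e^(−0.439×2.540) = 0.3279; e^(−k_2 t) = e^(−0.373×2.540) = 0.3877.
D = -50.22 × (0.3279 − 0.3877) + 3.60 × 0.3877 = 3.005 + 1.396 = 4.401 mg/L.
DO = C_s − D = 11.5 − 4.401 = 7.099 mg/L.

DO ≈ 7.10 mg/L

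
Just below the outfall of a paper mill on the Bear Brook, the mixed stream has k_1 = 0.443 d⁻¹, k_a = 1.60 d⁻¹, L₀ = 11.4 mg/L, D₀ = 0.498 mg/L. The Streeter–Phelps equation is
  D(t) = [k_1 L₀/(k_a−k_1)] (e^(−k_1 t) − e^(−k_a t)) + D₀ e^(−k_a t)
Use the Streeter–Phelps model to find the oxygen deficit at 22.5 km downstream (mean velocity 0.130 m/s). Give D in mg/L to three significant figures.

Travel time t = x/v = 22.5 km / (0.130 m/s) = 22500 m / 0.130 m/s = 173100 s = 2.003 d.
k_1 L₀/(k_a−k_1) = 0.443×11.4/(1.60−0.443) = 5.050/1.157 = 4.365 mg/L.
e^(−k_1 t) = e^(−0.443×2.003) = 0.4117; e^(−k_a t) = e^(−1.60×2.003) = 0.04055.
D = 4.365 × (0.4117 − 0.04055) + 0.498 × 0.04055 = 1.620 + 0.02020 = 1.640 mg/L.

D ≈ 1.64 mg/L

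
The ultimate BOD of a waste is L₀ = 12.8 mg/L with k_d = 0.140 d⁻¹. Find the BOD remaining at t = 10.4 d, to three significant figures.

L_t = L₀ e^(−k_d t) = 12.8 × e^(−0.140×10.4) = 12.8 × 0.2332 = 2.985 mg/L.

L ≈ 2.98 mg/L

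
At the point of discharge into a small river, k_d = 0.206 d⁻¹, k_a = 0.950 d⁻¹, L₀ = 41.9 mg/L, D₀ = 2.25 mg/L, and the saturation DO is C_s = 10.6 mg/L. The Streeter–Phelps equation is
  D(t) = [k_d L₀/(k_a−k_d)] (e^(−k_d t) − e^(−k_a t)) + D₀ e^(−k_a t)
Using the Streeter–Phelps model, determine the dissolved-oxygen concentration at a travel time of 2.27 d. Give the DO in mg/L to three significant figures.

k_d L₀/(k_a−k_d) = 0.206×41.9/(0.950−0.206) = 8.631/0.7440 = 11.60 mg/L.
e^(−k_d t) = e^(−0.206×2.270) = 0.6265; e^(−k_a t) = e^(−0.950×2.270) = 0.1157.
D = 11.60 × (0.6265 − 0.1157) + 2.25 × 0.1157 = 5.926 + 0.2604 = 6.186 mg/L.
DO = C_s − D = 10.6 − 6.186 = 4.414 mg/L.

DO ≈ 4.41 mg/L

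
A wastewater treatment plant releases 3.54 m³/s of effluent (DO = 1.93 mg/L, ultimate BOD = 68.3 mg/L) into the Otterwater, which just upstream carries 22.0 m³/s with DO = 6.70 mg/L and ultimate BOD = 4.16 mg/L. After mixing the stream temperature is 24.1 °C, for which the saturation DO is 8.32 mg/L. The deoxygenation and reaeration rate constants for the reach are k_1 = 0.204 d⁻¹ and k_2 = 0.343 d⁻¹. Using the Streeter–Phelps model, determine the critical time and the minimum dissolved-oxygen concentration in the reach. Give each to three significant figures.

Mixed DO = (22.0×6.70 + 3.54×1.93)/(22.0+3.54) = 154.2/25.54 = 6.039 mg/L.
Mixed L₀ = (22.0×4.16 + 3.54×68.3)/(25.54) = 333.3/25.54 = 13.05 mg/L.
Initial deficit D₀ = C_s − DO₀ = 8.32 − 6.039 = 2.281 mg/L.
t_c = (1/0.1390) ln[(0.343/0.204)(1 − 2.281×0.1390/(0.204×13.05))] = 7.194 × ln(1.481) = 2.826 d.
D_c = (0.204/0.343) × 13.05 × e^(−0.204×2.826) = 0.5948 × 13.05 × 0.5619 = 4.361 mg/L.
Minimum DO = 8.32 − 4.361 = 3.959 mg/L.

t_c ≈ 2.83 d; minimum DO ≈ 3.96 mg/L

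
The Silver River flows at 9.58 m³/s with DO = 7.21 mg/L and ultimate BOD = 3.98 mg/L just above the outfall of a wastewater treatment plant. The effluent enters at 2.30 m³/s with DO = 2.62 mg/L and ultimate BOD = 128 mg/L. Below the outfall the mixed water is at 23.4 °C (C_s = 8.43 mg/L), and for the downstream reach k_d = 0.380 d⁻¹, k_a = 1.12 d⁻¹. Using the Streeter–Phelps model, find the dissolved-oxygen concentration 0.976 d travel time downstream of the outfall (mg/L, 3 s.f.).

DO ≈ 2.62 mg/L

Mixed DO = (9.58×7.21 + 2.30×2.62)/(9.58+2.30) = 75.10/11.88 = 6.321 mg/L.
Mixed L₀ = (9.58×3.98 + 2.30×128)/(11.88) = 332.5/11.88 = 27.99 mg/L.
Initial deficit D₀ = C_s − DO₀ = 8.43 − 6.321 = 2.109 mg/L.
D(0.976) = [0.380×27.99/(1.12−0.380)](e^(−0.380×0.976) − e^(−1.12×0.976)) + 2.109 e^(−1.12×0.976)
= 14.37 × (0.6901 − 0.3352) + 2.109 × 0.3352 = 5.809 mg/L.
DO = 8.43 − 5.809 = 2.621 mg/L.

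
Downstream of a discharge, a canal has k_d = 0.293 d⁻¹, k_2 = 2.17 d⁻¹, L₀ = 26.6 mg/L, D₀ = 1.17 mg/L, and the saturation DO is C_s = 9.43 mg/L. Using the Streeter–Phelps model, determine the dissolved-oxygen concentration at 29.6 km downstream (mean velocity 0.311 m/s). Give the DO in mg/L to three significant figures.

Travel time t = x/v = 29.6 km / (0.311 m/s) = 29600 m / 0.311 m/s = 95180 s = 1.102 d.
k_d L₀/(k_2−k_d) = 0.293×26.6/(2.17−0.293) = 7.794/1.877 = 4.152 mg/L.
e^(−k_d t) = e^(−0.293×1.102) = 0.7241; e^(−k_2 t) = e^(−2.17×1.102) = 0.09159.
D = 4.152 × (0.7241 − 0.09159) + 1.17 × 0.09159 = 2.627 + 0.1072 = 2.734 mg/L.
DO = C_s − D = 9.43 − 2.734 = 6.696 mg/L.

DO ≈ 6.70 mg/L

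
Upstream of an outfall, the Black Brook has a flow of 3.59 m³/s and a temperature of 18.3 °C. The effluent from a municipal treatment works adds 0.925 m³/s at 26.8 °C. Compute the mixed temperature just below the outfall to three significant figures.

Flow-weighted mixing: C = (Q_r C_r + Q_w C_w)/(Q_r + Q_w)
= (3.59×18.3 + 0.925×26.8)/(3.59 + 0.925) = 90.49/4.515 = 20.04 °C.

20.0 °C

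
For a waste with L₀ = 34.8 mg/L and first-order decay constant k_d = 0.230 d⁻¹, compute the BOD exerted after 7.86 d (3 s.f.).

y ≈ 29.1 mg/L

y_t = L₀(1 − e^(−k_d t)) = 34.8 × (1 − e^(−0.230×7.86))
= 34.8 × (1 − 0.1640) = 34.8 × 0.8360 = 29.09 mg/L.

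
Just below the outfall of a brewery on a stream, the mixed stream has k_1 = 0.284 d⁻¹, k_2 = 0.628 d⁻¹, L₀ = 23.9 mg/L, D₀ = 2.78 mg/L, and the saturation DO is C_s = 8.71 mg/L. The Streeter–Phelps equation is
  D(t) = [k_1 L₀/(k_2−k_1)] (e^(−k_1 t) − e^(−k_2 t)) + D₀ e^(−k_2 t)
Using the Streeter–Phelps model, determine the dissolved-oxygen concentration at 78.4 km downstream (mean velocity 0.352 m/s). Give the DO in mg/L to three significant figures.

Travel time t = x/v = 78.4 km / (0.352 m/s) = 78400 m / 0.352 m/s = 222700 s = 2.578 d.
k_1 L₀/(k_2−k_1) = 0.284×23.9/(0.628−0.284) = 6.788/0.3440 = 19.73 mg/L.
e^(−k_1 t) = e^(−0.284×2.578) = 0.4809; e^(−k_2 t) = e^(−0.628×2.578) = 0.1981.
D = 19.73 × (0.4809 − 0.1981) + 2.78 × 0.1981 = 5.580 + 0.5508 = 6.130 mg/L.
DO = C_s − D = 8.71 − 6.130 = 2.580 mg/L.

DO ≈ 2.58 mg/L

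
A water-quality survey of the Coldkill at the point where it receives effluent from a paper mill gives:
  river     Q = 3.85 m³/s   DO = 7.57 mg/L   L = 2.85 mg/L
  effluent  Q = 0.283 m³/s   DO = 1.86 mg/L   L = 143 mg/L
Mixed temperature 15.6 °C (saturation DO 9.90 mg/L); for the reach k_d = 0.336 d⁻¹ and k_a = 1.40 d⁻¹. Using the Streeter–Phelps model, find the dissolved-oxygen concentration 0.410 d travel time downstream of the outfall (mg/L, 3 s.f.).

DO ≈ 7.16 mg/L

Mixed DO = (3.85×7.57 + 0.283×1.86)/(3.85+0.283) = 29.67/4.133 = 7.179 mg/L.
Mixed L₀ = (3.85×2.85 + 0.283×143)/(4.133) = 51.44/4.133 = 12.45 mg/L.
Initial deficit D₀ = C_s − DO₀ = 9.90 − 7.179 = 2.721 mg/L.
D(0.410) = [0.336×12.45/(1.40−0.336)](e^(−0.336×0.410) − e^(−1.40×0.410)) + 2.721 e^(−1.40×0.410)
= 3.930 × (0.8713 − 0.5633) + 2.721 × 0.5633 = 2.743 mg/L.
DO = 9.90 − 2.743 = 7.157 mg/L.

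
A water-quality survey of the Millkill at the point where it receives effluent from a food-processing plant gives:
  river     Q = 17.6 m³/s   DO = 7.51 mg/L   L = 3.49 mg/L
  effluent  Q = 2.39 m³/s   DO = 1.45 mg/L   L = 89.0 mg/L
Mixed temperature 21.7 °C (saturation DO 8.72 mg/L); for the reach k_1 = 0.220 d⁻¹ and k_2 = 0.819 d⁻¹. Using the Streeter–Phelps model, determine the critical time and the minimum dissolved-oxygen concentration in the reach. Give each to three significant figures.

Mixed DO = (17.6×7.51 + 2.39×1.45)/(17.6+2.39) = 135.6/19.99 = 6.785 mg/L.
Mixed L₀ = (17.6×3.49 + 2.39×89.0)/(19.99) = 274.1/19.99 = 13.71 mg/L.
Initial deficit D₀ = C_s − DO₀ = 8.72 − 6.785 = 1.935 mg/L.
t_c = (1/0.5990) ln[(0.819/0.220)(1 − 1.935×0.5990/(0.220×13.71))] = 1.669 × ln(2.293) = 1.385 d.
D_c = (0.220/0.819) × 13.71 × e^(−0.220×1.385) = 0.2686 × 13.71 × 0.7373 = 2.716 mg/L.
Minimum DO = 8.72 − 2.716 = 6.004 mg/L.

t_c ≈ 1.39 d; minimum DO ≈ 6.00 mg/L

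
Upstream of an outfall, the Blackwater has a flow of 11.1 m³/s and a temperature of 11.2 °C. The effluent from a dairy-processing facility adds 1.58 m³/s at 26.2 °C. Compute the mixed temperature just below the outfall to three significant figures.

13.1 °C

Flow-weighted mixing: C = (Q_r C_r + Q_w C_w)/(Q_r + Q_w)
= (11.1×11.2 + 1.58×26.2)/(11.1 + 1.58) = 165.7/12.68 = 13.07 °C.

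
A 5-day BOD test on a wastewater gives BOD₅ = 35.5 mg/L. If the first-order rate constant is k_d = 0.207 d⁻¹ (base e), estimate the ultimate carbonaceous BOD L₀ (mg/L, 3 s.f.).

BOD₅ = L₀(1 − e^(−5k_d)) ⇒ L₀ = BOD₅ / (1 − e^(−5×0.207))
= 35.5 / (1 − 0.3552) = 35.5 / 0.6448 = 55.06 mg/L.

L₀ ≈ 55.1 mg/L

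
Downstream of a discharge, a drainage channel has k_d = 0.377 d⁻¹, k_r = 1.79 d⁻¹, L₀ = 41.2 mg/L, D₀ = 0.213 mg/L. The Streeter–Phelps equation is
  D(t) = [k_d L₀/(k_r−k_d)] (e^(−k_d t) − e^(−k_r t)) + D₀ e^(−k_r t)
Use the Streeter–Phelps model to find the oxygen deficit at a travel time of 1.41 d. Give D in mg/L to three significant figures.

k_d L₀/(k_r−k_d) = 0.377×41.2/(1.79−0.377) = 15.53/1.413 = 10.99 mg/L.
e^(−k_d t) = e^(−0.377×1.410) = 0.5877; e^(−k_r t) = e^(−1.79×1.410) = 0.08015.
D = 10.99 × (0.5877 − 0.08015) + 0.213 × 0.08015 = 5.579 + 0.01707 = 5.596 mg/L.

D ≈ 5.60 mg/L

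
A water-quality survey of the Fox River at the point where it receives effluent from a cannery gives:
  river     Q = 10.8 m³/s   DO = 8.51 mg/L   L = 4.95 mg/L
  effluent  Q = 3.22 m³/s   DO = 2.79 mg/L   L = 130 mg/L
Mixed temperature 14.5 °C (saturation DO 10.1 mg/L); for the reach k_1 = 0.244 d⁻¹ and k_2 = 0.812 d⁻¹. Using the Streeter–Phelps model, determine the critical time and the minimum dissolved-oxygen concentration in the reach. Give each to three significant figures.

Mixed DO = (10.8×8.51 + 3.22×2.79)/(10.8+3.22) = 100.9/14.02 = 7.196 mg/L.
Mixed L₀ = (10.8×4.95 + 3.22×130)/(14.02) = 472.1/14.02 = 33.67 mg/L.
Initial deficit D₀ = C_s − DO₀ = 10.1 − 7.196 = 2.904 mg/L.
t_c = (1/0.5680) ln[(0.812/0.244)(1 − 2.904×0.5680/(0.244×33.67))] = 1.761 × ln(2.660) = 1.722 d.
D_c = (0.244/0.812) × 33.67 × e^(−0.244×1.722) = 0.3005 × 33.67 × 0.6569 = 6.646 mg/L.
Minimum DO = 10.1 − 6.646 = 3.454 mg/L.

t_c ≈ 1.72 d; minimum DO ≈ 3.45 mg/L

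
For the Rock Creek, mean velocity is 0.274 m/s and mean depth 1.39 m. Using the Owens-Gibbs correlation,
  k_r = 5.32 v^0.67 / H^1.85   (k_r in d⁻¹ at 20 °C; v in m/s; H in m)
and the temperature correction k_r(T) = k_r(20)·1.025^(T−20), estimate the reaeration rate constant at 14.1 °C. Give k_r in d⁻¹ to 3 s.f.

k_r ≈ 1.05 d⁻¹

k_r(20) = 5.32 × 0.274^0.67 / 1.39^1.85 = 5.32 × 0.4200 / 1.839 = 1.215 d⁻¹.
k_r(14.1) = 1.215 × 1.025^(14.1−20) = 1.215 × 0.8644 = 1.050 d⁻¹.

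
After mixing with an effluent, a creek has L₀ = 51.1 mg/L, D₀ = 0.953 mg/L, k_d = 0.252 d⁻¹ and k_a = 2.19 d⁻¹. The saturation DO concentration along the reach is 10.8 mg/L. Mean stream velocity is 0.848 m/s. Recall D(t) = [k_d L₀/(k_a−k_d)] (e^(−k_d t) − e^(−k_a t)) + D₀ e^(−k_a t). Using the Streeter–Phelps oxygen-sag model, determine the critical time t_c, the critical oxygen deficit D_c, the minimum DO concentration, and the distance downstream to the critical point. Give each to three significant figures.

t_c ≈ 1.04 d; D_c ≈ 4.53 mg/L; min DO ≈ 6.27 mg/L; x_c ≈ 75.9 km

With k_a/k_d = 8.690 and 1 − D₀(k_a−k_d)/(k_d L₀) = 0.8566,
t_c = ln(8.690 × 0.8566) / (2.19 − 0.252) = ln(7.444) / 1.938 = 2.007/1.938 = 1.036 d.
L(t_c) = L₀ e^(−k_d t_c) = 51.1 × 0.7703 = 39.36 mg/L, and at the critical point k_a D_c = k_d L, so D_c = (0.252/2.19) × 39.36 = 4.529 mg/L.
Minimum DO = C_s − D_c = 10.8 − 4.529 = 6.271 mg/L.
x_c = v t_c = 0.848 m/s × 1.036 d × 86400 s/d = 75890 m ≈ 75.9 km.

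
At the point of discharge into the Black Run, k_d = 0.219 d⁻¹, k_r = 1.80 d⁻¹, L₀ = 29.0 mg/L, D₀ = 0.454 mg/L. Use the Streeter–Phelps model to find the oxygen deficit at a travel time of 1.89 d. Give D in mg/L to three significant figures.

k_d L₀/(k_r−k_d) = 0.219×29.0/(1.80−0.219) = 6.351/1.581 = 4.017 mg/L.
e^(−k_d t) = e^(−0.219×1.890) = 0.6611; e^(−k_r t) = e^(−1.80×1.890) = 0.03331.
D = 4.017 × (0.6611 − 0.03331) + 0.454 × 0.03331 = 2.522 + 0.01512 = 2.537 mg/L.

D ≈ 2.54 mg/L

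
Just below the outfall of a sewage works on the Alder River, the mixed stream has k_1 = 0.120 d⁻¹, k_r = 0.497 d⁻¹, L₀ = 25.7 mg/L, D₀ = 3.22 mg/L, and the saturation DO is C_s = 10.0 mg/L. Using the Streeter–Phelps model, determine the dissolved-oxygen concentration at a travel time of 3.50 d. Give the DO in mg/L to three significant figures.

DO ≈ 5.50 mg/L

k_1 L₀/(k_r−k_1) = 0.120×25.7/(0.497−0.120) = 3.084/0.3770 = 8.180 mg/L.
e^(−k_1 t) = e^(−0.120×3.500) = 0.6570; e^(−k_r t) = e^(−0.497×3.500) = 0.1756.
D = 8.180 × (0.6570 − 0.1756) + 3.22 × 0.1756 = 3.938 + 0.5655 = 4.504 mg/L.
DO = C_s − D = 10.0 − 4.504 = 5.496 mg/L.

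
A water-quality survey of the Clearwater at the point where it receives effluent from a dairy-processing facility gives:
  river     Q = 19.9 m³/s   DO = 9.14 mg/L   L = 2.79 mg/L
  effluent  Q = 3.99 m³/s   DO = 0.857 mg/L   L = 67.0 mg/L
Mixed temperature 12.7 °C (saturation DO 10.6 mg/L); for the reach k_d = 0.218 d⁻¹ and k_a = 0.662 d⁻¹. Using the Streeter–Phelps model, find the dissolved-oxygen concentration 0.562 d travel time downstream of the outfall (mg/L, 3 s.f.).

DO ≈ 7.34 mg/L

Mixed DO = (19.9×9.14 + 3.99×0.857)/(19.9+3.99) = 185.3/23.89 = 7.757 mg/L.
Mixed L₀ = (19.9×2.79 + 3.99×67.0)/(23.89) = 322.9/23.89 = 13.51 mg/L.
Initial deficit D₀ = C_s − DO₀ = 10.6 − 7.757 = 2.843 mg/L.
D(0.562) = [0.218×13.51/(0.662−0.218)](e^(−0.218×0.562) − e^(−0.662×0.562)) + 2.843 e^(−0.662×0.562)
= 6.635 × (0.8847 − 0.6893) + 2.843 × 0.6893 = 3.256 mg/L.
DO = 10.6 − 3.256 = 7.344 mg/L.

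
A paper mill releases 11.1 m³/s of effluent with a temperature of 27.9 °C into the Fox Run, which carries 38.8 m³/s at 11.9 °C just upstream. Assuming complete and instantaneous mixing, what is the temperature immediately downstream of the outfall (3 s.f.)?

15.5 °C

Flow-weighted mixing: C = (Q_r C_r + Q_w C_w)/(Q_r + Q_w)
= (38.8×11.9 + 11.1×27.9)/(38.8 + 11.1) = 771.4/49.90 = 15.46 °C.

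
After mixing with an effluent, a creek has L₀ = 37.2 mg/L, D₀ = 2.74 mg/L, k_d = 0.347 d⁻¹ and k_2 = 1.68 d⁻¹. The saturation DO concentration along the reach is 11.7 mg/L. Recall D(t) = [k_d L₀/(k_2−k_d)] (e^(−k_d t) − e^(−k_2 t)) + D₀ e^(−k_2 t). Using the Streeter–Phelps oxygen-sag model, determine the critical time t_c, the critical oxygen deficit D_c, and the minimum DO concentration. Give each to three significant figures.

t_c ≈ 0.934 d; D_c ≈ 5.56 mg/L; min DO ≈ 6.14 mg/L

At the critical point dD/dt = 0, so k_d L₀ e^(−k_d t) = k_2 D. Substituting D(t) from the Streeter–Phelps equation and solving for t gives
t_c = ln[(k_2/k_d)(1 − D₀(k_2−k_d)/(k_d L₀))] / (k_2−k_d).
Here k_2−k_d = 1.333 d⁻¹ and 1 − D₀(k_2−k_d)/(k_d L₀) = 1 − 2.74×1.333/(0.347×37.2) = 0.7171, so
t_c = ln(4.841 × 0.7171) / 1.333 = 1.245 / 1.333 = 0.9337 d.
L(t_c) = L₀ e^(−k_d t_c) = 37.2 × 0.7233 = 26.91 mg/L, and at the critical point k_2 D_c = k_d L, so D_c = (0.347/1.68) × 26.91 = 5.557 mg/L.
Minimum DO = C_s − D_c = 11.7 − 5.557 = 6.143 mg/L.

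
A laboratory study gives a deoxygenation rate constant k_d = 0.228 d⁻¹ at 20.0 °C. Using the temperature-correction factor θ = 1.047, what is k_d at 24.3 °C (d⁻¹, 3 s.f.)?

k_d ≈ 0.278 d⁻¹

k_d(T₂) = k_d(T₁) · θ^(T₂−T₁) = 0.228 × 1.047^(24.3−20.0)
= 0.228 × 1.047^4.30 = 0.228 × 1.218 = 0.2778 d⁻¹.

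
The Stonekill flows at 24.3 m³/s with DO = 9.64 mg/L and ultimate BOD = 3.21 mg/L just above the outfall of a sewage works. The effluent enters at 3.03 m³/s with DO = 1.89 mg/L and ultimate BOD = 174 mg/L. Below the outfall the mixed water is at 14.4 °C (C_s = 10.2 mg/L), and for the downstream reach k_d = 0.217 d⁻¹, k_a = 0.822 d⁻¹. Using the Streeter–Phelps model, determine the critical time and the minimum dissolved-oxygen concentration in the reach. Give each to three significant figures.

Mixed DO = (24.3×9.64 + 3.03×1.89)/(24.3+3.03) = 240.0/27.33 = 8.781 mg/L.
Mixed L₀ = (24.3×3.21 + 3.03×174)/(27.33) = 605.2/27.33 = 22.15 mg/L.
Initial deficit D₀ = C_s − DO₀ = 10.2 − 8.781 = 1.419 mg/L.
t_c = (1/0.6050) ln[(0.822/0.217)(1 − 1.419×0.6050/(0.217×22.15))] = 1.653 × ln(3.111) = 1.876 d.
D_c = (0.217/0.822) × 22.15 × e^(−0.217×1.876) = 0.2640 × 22.15 × 0.6656 = 3.891 mg/L.
Minimum DO = 10.2 − 3.891 = 6.309 mg/L.

t_c ≈ 1.88 d; minimum DO ≈ 6.31 mg/L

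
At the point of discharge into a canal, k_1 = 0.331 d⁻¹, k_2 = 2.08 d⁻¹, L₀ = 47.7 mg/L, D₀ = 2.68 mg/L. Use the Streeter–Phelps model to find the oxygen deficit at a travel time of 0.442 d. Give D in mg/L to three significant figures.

D ≈ 5.27 mg/L

k_1 L₀/(k_2−k_1) = 0.331×47.7/(2.08−0.331) = 15.79/1.749 = 9.027 mg/L.
e^(−k_1 t) = e^(−0.331×0.4420) = 0.8639; e^(−k_2 t) = e^(−2.08×0.4420) = 0.3988.
D = 9.027 × (0.8639 − 0.3988) + 2.68 × 0.3988 = 4.199 + 1.069 = 5.268 mg/L.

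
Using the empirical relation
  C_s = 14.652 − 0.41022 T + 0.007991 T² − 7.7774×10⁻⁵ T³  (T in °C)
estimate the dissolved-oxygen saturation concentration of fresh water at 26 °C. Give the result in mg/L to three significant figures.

C_s ≈ 8.02 mg/L

C_s = 14.652 − 0.41022×26 + 0.007991×26² − 7.7774×10⁻⁵×26³ = 8.021 mg/L.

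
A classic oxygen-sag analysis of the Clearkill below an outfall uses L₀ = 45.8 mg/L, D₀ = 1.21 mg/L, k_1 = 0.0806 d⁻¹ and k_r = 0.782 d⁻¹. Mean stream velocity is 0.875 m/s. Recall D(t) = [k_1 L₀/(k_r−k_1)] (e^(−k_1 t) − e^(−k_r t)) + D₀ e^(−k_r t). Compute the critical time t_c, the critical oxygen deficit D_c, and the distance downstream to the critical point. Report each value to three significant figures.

t_c ≈ 2.87 d; D_c ≈ 3.75 mg/L; x_c ≈ 217 km

With k_r/k_1 = 9.702 and 1 − D₀(k_r−k_1)/(k_1 L₀) = 0.7701,
t_c = ln(9.702 × 0.7701) / (0.782 − 0.0806) = ln(7.472) / 0.7014 = 2.011/0.7014 = 2.867 d.
L(t_c) = L₀ e^(−k_1 t_c) = 45.8 × 0.7937 = 36.35 mg/L, and at the critical point k_r D_c = k_1 L, so D_c = (0.0806/0.782) × 36.35 = 3.747 mg/L.
x_c = v t_c = 0.875 m/s × 2.867 d × 86400 s/d = 216800 m ≈ 217 km.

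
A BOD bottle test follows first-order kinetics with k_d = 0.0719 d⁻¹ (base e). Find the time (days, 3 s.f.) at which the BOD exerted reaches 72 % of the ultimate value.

y/L₀ = 1 − e^(−k_d t) = 0.72 ⇒ e^(−k_d t) = 0.280
t = −ln(0.280) / 0.0719 = 1.273 / 0.0719 = 17.70 d.

t ≈ 17.7 d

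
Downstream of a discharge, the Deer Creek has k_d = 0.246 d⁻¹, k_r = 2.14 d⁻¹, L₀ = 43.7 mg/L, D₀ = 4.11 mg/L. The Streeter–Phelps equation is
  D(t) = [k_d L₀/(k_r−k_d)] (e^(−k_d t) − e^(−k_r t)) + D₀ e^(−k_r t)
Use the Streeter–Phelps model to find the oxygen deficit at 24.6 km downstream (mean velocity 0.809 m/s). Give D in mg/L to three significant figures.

Travel time t = x/v = 24.6 km / (0.809 m/s) = 24600 m / 0.809 m/s = 30410 s = 0.3519 d.
k_d L₀/(k_r−k_d) = 0.246×43.7/(2.14−0.246) = 10.75/1.894 = 5.676 mg/L.
e^(−k_d t) = e^(−0.246×0.3519) = 0.9171; e^(−k_r t) = e^(−2.14×0.3519) = 0.4709.
D = 5.676 × (0.9171 − 0.4709) + 4.11 × 0.4709 = 2.533 + 1.935 = 4.468 mg/L.

D ≈ 4.47 mg/L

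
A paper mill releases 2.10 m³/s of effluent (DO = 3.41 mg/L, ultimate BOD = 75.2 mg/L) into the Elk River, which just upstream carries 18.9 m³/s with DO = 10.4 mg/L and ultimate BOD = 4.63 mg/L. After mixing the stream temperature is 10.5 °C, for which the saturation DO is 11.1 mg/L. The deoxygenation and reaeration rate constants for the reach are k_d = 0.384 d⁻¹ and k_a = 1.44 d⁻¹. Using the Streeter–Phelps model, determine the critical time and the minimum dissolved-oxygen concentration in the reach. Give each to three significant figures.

t_c ≈ 0.874 d; minimum DO ≈ 8.87 mg/L

Mixed DO = (18.9×10.4 + 2.10×3.41)/(18.9+2.10) = 203.7/21.00 = 9.701 mg/L.
Mixed L₀ = (18.9×4.63 + 2.10×75.2)/(21.00) = 245.4/21.00 = 11.69 mg/L.
Initial deficit D₀ = C_s − DO₀ = 11.1 − 9.701 = 1.399 mg/L.
t_c = (1/1.056) ln[(1.44/0.384)(1 − 1.399×1.056/(0.384×11.69))] = 0.9470 × ln(2.516) = 0.8736 d.
D_c = (0.384/1.44) × 11.69 × e^(−0.384×0.8736) = 0.2667 × 11.69 × 0.7150 = 2.228 mg/L.
Minimum DO = 11.1 − 2.228 = 8.872 mg/L.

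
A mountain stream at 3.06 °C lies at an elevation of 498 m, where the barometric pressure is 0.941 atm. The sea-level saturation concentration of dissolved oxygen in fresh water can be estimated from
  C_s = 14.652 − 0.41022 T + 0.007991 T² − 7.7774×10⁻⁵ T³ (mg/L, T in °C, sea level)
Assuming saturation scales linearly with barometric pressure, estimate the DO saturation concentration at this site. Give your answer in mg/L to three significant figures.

At sea level: C_s = 14.652 − 0.41022×3.06 + 0.007991×3.06² − 7.7774×10⁻⁵×3.06³ = 13.47 mg/L.
Pressure correction: C_s' = 13.47 × 0.941 = 12.67 mg/L.

C_s ≈ 12.7 mg/L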